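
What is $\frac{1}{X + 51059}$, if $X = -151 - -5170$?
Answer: $\frac{1}{56078} \approx 1.7832 \cdot 10^{-5}$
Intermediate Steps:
$X = 5019$ ($X = -151 + 5170 = 5019$)
$\frac{1}{X + 51059} = \frac{1}{5019 + 51059} = \frac{1}{56078}$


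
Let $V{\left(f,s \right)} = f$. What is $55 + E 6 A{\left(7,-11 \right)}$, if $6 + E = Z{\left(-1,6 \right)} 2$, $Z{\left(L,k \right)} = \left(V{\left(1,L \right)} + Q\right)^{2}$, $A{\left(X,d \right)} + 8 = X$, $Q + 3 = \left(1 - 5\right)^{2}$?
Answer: $-2261$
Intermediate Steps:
$Q = 13$ ($Q = -3 + \left(1 - 5\right)^{2} = -3 + \left(-4\right)^{2} = -3 + 16 = 13$)
$A{\left(X,d \right)} = -8 + X$
$Z{\left(L,k \right)} = 196$ ($Z{\left(L,k \right)} = \left(1 + 13\right)^{2} = 14^{2} = 196$)
$E = 386$ ($E = -6 + 196 \cdot 2 = -6 + 392 = 386$)
$55 + E 6 A{\left(7,-11 \right)} = 55 + 386 \cdot 6 \left(-8 + 7\right) = 55 + 2316 \left(-1\right) = 55 - 2316 = -2261$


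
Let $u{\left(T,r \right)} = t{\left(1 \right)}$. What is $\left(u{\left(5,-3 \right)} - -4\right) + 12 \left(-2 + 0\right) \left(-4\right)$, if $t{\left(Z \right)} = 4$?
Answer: $104$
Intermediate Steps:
$u{\left(T,r \right)} = 4$
$\left(u{\left(5,-3 \right)} - -4\right) + 12 \left(-2 + 0\right) \left(-4\right) = \left(4 - -4\right) + 12 \left(-2 + 0\right) \left(-4\right) = \left(4 + 4\right) + 12 \left(\left(-2\right) \left(-4\right)\right) = 8 + 12 \cdot 8 = 8 + 96 = 104$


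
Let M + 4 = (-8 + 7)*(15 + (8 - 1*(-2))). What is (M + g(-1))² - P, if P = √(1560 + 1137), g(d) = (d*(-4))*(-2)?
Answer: 1369 - √2697 ≈ 1317.1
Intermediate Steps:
M = -29 (M = -4 + (-8 + 7)*(15 + (8 - 1*(-2))) = -4 - (15 + (8 + 2)) = -4 - (15 + 10) = -4 - 1*25 = -4 - 25 = -29)
g(d) = 8*d (g(d) = -4*d*(-2) = 8*d)
P = √2697 ≈ 51.933
(M + g(-1))² - P = (-29 + 8*(-1))² - √2697 = (-29 - 8)² - √2697 = (-37)² - √2697 = 1369 - √2697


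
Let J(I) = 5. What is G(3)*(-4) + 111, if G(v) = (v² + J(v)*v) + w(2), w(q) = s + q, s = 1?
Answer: 3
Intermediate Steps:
w(q) = 1 + q
G(v) = 3 + v² + 5*v (G(v) = (v² + 5*v) + (1 + 2) = (v² + 5*v) + 3 = 3 + v² + 5*v)
G(3)*(-4) + 111 = (3 + 3² + 5*3)*(-4) + 111 = (3 + 9 + 15)*(-4) + 111 = 27*(-4) + 111 = -108 + 111 = 3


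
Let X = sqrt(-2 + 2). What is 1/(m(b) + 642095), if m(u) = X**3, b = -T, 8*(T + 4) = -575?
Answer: 1/642095 ≈ 1.5574e-6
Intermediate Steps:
T = -607/8 (T = -4 + (1/8)*(-575) = -4 - 575/8 = -607/8 ≈ -75.875)
b = 607/8 (b = -1*(-607/8) = 607/8 ≈ 75.875)
X = 0 (X = sqrt(0) = 0)
m(u) = 0 (m(u) = 0**3 = 0)
1/(m(b) + 642095) = 1/(0 + 642095) = 1/642095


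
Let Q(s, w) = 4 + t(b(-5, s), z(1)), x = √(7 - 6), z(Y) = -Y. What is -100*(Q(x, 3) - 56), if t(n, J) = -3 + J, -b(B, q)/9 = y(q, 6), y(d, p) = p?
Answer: 5600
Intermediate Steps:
b(B, q) = -54 (b(B, q) = -9*6 = -54)
x = 1 (x = √1 = 1)
Q(s, w) = 0 (Q(s, w) = 4 + (-3 - 1*1) = 4 + (-3 - 1) = 4 - 4 = 0)
-100*(Q(x, 3) - 56) = -100*(0 - 56) = -100*(-56) = 5600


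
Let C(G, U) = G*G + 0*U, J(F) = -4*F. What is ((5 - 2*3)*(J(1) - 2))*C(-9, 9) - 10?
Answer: 476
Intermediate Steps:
C(G, U) = G² (C(G, U) = G² + 0 = G²)
((5 - 2*3)*(J(1) - 2))*C(-9, 9) - 10 = ((5 - 2*3)*(-4*1 - 2))*(-9)² - 10 = ((5 - 6)*(-4 - 2))*81 - 10 = -1*(-6)*81 - 10 = 6*81 - 10 = 486 - 10 = 476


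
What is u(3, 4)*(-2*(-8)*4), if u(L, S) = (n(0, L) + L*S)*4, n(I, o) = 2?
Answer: 3584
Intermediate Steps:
u(L, S) = 8 + 4*L*S (u(L, S) = (2 + L*S)*4 = 8 + 4*L*S)
u(3, 4)*(-2*(-8)*4) = (8 + 4*3*4)*(-2*(-8)*4) = (8 + 48)*(16*4) = 56*64 = 3584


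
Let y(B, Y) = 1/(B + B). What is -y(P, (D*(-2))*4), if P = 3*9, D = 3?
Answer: -1/54 ≈ -0.018519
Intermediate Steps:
P = 27
y(B, Y) = 1/(2*B)
-y(P, (D*(-2))*4) = -1/(2*27) = -1*1/54 = -1/54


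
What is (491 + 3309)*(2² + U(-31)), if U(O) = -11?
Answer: -26600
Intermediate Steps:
(491 + 3309)*(2² + U(-31)) = (491 + 3309)*(2² - 11) = 3800*(4 - 11) = 3800*(-7) = -26600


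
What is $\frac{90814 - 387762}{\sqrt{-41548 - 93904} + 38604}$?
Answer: $- \frac{2865845148}{372601067} + \frac{148474 i \sqrt{33863}}{372601067} \approx -7.6915 + 0.073328 i$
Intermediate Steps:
$\frac{90814 - 387762}{\sqrt{-41548 - 93904} + 38604} = - \frac{296948}{\sqrt{-135452} + 38604} = - \frac{296948}{2 i \sqrt{33863} + 38604} = - \frac{296948}{38604 + 2 i \sqrt{33863}}$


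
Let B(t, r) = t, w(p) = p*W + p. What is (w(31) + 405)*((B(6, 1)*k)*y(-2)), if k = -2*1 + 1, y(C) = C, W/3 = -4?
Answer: 768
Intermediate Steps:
W = -12 (W = 3*(-4) = -12)
w(p) = -11*p (w(p) = p*(-12) + p = -12*p + p = -11*p)
k = -1 (k = -2 + 1 = -1)
(w(31) + 405)*((B(6, 1)*k)*y(-2)) = (-11*31 + 405)*((6*(-1))*(-2)) = (-341 + 405)*(-6*(-2)) = 64*12 = 768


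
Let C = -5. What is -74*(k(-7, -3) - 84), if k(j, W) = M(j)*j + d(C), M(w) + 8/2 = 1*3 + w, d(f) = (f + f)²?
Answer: -5328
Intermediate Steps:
d(f) = 4*f² (d(f) = (2*f)² = 4*f²)
M(w) = -1 + w (M(w) = -4 + (1*3 + w) = -4 + (3 + w) = -1 + w)
k(j, W) = 100 + j*(-1 + j) (k(j, W) = (-1 + j)*j + 4*(-5)² = j*(-1 + j) + 4*25 = j*(-1 + j) + 100 = 100 + j*(-1 + j))
-74*(k(-7, -3) - 84) = -74*((100 - 7*(-1 - 7)) - 84) = -74*((100 - 7*(-8)) - 84) = -74*((100 + 56) - 84) = -74*(156 - 84) = -74*72 = -5328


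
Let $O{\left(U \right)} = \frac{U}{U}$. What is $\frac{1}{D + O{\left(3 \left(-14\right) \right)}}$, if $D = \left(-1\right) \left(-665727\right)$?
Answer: $\frac{1}{665728} \approx 1.5021 \cdot 10^{-6}$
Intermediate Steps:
$D = 665727$
$O{\left(U \right)} = 1$
$\frac{1}{D + O{\left(3 \left(-14\right) \right)}} = \frac{1}{665727 + 1} = \frac{1}{665728}$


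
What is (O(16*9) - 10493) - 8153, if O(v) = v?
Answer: -18502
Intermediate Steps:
(O(16*9) - 10493) - 8153 = (16*9 - 10493) - 8153 = (144 - 10493) - 8153 = -10349 - 8153 = -18502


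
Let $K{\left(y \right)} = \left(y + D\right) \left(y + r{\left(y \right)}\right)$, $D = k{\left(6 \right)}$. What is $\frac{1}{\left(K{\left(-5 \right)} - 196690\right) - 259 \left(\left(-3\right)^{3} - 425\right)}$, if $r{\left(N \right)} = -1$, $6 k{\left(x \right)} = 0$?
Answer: $- \frac{1}{79592} \approx -1.2564 \cdot 10^{-5}$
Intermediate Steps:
$k{\left(x \right)} = 0$ ($k{\left(x \right)} = \frac{1}{6} \cdot 0 = 0$)
$D = 0$
$K{\left(y \right)} = y \left(-1 + y\right)$ ($K{\left(y \right)} = \left(y + 0\right) \left(y - 1\right) = y \left(-1 + y\right)$)
$\frac{1}{\left(K{\left(-5 \right)} - 196690\right) - 259 \left(\left(-3\right)^{3} - 425\right)} = \frac{1}{\left(- 5 \left(-1 - 5\right) - 196690\right) - 259 \left(\left(-3\right)^{3} - 425\right)} = \frac{1}{\left(\left(-5\right) \left(-6\right) - 196690\right) - 259 \left(-27 - 425\right)} = \frac{1}{\left(30 - 196690\right) - -117068} = \frac{1}{-196660 + 117068} = \frac{1}{-79592} = - \frac{1}{79592}$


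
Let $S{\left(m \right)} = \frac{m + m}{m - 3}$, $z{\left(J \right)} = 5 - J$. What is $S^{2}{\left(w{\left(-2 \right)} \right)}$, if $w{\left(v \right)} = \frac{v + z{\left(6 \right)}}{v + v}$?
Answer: $\frac{4}{9} \approx 0.44444$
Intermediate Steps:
$w{\left(v \right)} = \frac{-1 + v}{2 v}$ ($w{\left(v \right)} = \frac{v + \left(5 - 6\right)}{v + v} = \frac{v + \left(5 - 6\right)}{2 v} = \left(v - 1\right) \frac{1}{2 v} = \left(-1 + v\right) \frac{1}{2 v} = \frac{-1 + v}{2 v}$)
$S{\left(m \right)} = \frac{2 m}{-3 + m}$
$S^{2}{\left(w{\left(-2 \right)} \right)} = \left(\frac{2 \frac{-1 - 2}{2 \left(-2\right)}}{-3 + \frac{-1 - 2}{2 \left(-2\right)}}\right)^{2} = \left(\frac{2 \cdot \frac{1}{2} \left(- \frac{1}{2}\right) \left(-3\right)}{-3 + \frac{1}{2} \left(- \frac{1}{2}\right) \left(-3\right)}\right)^{2} = \left(2 \cdot \frac{3}{4} \frac{1}{-3 + \frac{3}{4}}\right)^{2} = \left(2 \cdot \frac{3}{4} \frac{1}{- \frac{9}{4}}\right)^{2} = \left(2 \cdot \frac{3}{4} \left(- \frac{4}{9}\right)\right)^{2} = \left(- \frac{2}{3}\right)^{2} = \frac{4}{9}$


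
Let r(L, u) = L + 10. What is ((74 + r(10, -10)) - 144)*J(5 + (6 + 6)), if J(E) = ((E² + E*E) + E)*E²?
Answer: -8597750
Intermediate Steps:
r(L, u) = 10 + L
J(E) = E²*(E + 2*E²) (J(E) = ((E² + E²) + E)*E² = (2*E² + E)*E² = (E + 2*E²)*E² = E²*(E + 2*E²))
((74 + r(10, -10)) - 144)*J(5 + (6 + 6)) = ((74 + (10 + 10)) - 144)*((5 + (6 + 6))³*(1 + 2*(5 + (6 + 6)))) = ((74 + 20) - 144)*((5 + 12)³*(1 + 2*(5 + 12))) = (94 - 144)*(17³*(1 + 2*17)) = -245650*(1 + 34) = -245650*35 = -50*171955 = -8597750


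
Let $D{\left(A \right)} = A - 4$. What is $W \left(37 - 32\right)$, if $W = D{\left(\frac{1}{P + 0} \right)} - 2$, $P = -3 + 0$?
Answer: $- \frac{95}{3} \approx -31.667$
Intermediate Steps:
$P = -3$
$D{\left(A \right)} = -4 + A$
$W = - \frac{19}{3}$ ($W = \left(-4 + \frac{1}{-3 + 0}\right) - 2 = \left(-4 + \frac{1}{-3}\right) - 2 = \left(-4 - \frac{1}{3}\right) - 2 = - \frac{13}{3} - 2 = - \frac{19}{3} \approx -6.3333$)
$W \left(37 - 32\right) = - \frac{19 \left(37 - 32\right)}{3} = \left(- \frac{19}{3}\right) 5 = - \frac{95}{3}$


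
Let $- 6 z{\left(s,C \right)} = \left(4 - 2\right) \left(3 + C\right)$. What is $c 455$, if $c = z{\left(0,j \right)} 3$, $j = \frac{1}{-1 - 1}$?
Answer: $- \frac{2275}{2} \approx -1137.5$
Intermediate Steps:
$j = - \frac{1}{2}$ ($j = \frac{1}{-2} = - \frac{1}{2} \approx -0.5$)
$z{\left(s,C \right)} = -1 - \frac{C}{3}$ ($z{\left(s,C \right)} = - \frac{\left(4 - 2\right) \left(3 + C\right)}{6} = - \frac{2 \left(3 + C\right)}{6} = - \frac{6 + 2 C}{6} = -1 - \frac{C}{3}$)
$c = - \frac{5}{2}$ ($c = \left(-1 - - \frac{1}{6}\right) 3 = \left(-1 + \frac{1}{6}\right) 3 = \left(- \frac{5}{6}\right) 3 = - \frac{5}{2} \approx -2.5$)
$c 455 = \left(- \frac{5}{2}\right) 455 = - \frac{2275}{2}$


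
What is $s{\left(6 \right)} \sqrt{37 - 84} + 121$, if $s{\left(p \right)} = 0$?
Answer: $121$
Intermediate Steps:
$s{\left(6 \right)} \sqrt{37 - 84} + 121 = 0 \sqrt{37 - 84} + 121 = 0 \sqrt{-47} + 121 = 0 i \sqrt{47} + 121 = 0 + 121 = 121$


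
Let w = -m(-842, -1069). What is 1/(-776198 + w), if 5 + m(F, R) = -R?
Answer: -1/777262 ≈ -1.2866e-6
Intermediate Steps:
m(F, R) = -5 - R
w = -1064 (w = -(-5 - 1*(-1069)) = -(-5 + 1069) = -1*1064 = -1064)
1/(-776198 + w) = 1/(-776198 - 1064) = 1/(-777262) = -1/777262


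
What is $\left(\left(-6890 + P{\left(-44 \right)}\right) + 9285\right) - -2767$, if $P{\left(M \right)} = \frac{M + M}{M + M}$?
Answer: $5163$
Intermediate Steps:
$P{\left(M \right)} = 1$ ($P{\left(M \right)} = \frac{2 M}{2 M} = 2 M \frac{1}{2 M} = 1$)
$\left(\left(-6890 + P{\left(-44 \right)}\right) + 9285\right) - -2767 = \left(\left(-6890 + 1\right) + 9285\right) - -2767 = \left(-6889 + 9285\right) + 2767 = 2396 + 2767 = 5163$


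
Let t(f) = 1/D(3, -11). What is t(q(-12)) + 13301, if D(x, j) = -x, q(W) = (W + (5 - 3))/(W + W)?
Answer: 39902/3 ≈ 13301.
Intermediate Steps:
q(W) = (2 + W)/(2*W) (q(W) = (W + 2)/((2*W)) = (2 + W)*(1/(2*W)) = (2 + W)/(2*W))
t(f) = -⅓ (t(f) = 1/(-1*3) = 1/(-3) = -⅓)
t(q(-12)) + 13301 = -⅓ + 13301 = 39902/3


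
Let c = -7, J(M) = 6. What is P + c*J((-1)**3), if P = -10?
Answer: -52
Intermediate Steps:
P + c*J((-1)**3) = -10 - 7*6 = -10 - 42 = -52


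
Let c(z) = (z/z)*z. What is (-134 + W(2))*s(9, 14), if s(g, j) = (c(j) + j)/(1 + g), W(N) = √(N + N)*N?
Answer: -364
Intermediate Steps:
c(z) = z (c(z) = 1*z = z)
W(N) = √2*N^(3/2) (W(N) = √(2*N)*N = (√2*√N)*N = √2*N^(3/2))
s(g, j) = 2*j/(1 + g) (s(g, j) = (j + j)/(1 + g) = (2*j)/(1 + g) = 2*j/(1 + g))
(-134 + W(2))*s(9, 14) = (-134 + √2*2^(3/2))*(2*14/(1 + 9)) = (-134 + √2*(2*√2))*(2*14/10) = (-134 + 4)*(2*14*(⅒)) = -130*14/5 = -364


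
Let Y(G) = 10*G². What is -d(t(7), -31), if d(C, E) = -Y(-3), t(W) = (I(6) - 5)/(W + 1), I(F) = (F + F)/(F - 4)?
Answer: 90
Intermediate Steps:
I(F) = 2*F/(-4 + F) (I(F) = (2*F)/(-4 + F) = 2*F/(-4 + F))
t(W) = 1/(1 + W) (t(W) = (2*6/(-4 + 6) - 5)/(W + 1) = (2*6/2 - 5)/(1 + W) = (2*6*(½) - 5)/(1 + W) = (6 - 5)/(1 + W) = 1/(1 + W))
d(C, E) = -90 (d(C, E) = -10*(-3)² = -10*9 = -1*90 = -90)
-d(t(7), -31) = -1*(-90) = 90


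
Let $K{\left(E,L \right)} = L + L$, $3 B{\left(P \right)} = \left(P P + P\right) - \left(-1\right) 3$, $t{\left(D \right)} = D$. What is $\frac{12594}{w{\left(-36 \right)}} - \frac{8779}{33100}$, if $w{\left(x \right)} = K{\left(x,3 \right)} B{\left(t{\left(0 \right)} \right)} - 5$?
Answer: $\frac{416852621}{33100} \approx 12594.0$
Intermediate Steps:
$B{\left(P \right)} = 1 + \frac{P}{3} + \frac{P^{2}}{3}$ ($B{\left(P \right)} = \frac{\left(P P + P\right) - \left(-1\right) 3}{3} = \frac{\left(P^{2} + P\right) - -3}{3} = \frac{\left(P + P^{2}\right) + 3}{3} = \frac{3 + P + P^{2}}{3} = 1 + \frac{P}{3} + \frac{P^{2}}{3}$)
$K{\left(E,L \right)} = 2 L$
$w{\left(x \right)} = 1$ ($w{\left(x \right)} = 2 \cdot 3 \left(1 + \frac{1}{3} \cdot 0 + \frac{0^{2}}{3}\right) - 5 = 6 \left(1 + 0 + \frac{1}{3} \cdot 0\right) - 5 = 6 \left(1 + 0 + 0\right) - 5 = 6 \cdot 1 - 5 = 6 - 5 = 1$)
$\frac{12594}{w{\left(-36 \right)}} - \frac{8779}{33100} = \frac{12594}{1} - \frac{8779}{33100} = 12594 \cdot 1 - \frac{8779}{33100} = 12594 - \frac{8779}{33100} = \frac{416852621}{33100}$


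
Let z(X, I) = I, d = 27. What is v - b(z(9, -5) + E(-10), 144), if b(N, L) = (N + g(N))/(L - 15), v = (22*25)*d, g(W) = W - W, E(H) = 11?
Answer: 638548/43 ≈ 14850.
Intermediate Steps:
g(W) = 0
v = 14850 (v = (22*25)*27 = 550*27 = 14850)
b(N, L) = N/(-15 + L) (b(N, L) = (N + 0)/(L - 15) = N/(-15 + L))
v - b(z(9, -5) + E(-10), 144) = 14850 - (-5 + 11)/(-15 + 144) = 14850 - 6/129 = 14850 - 1*2/43 = 14850 - 2/43 = 638548/43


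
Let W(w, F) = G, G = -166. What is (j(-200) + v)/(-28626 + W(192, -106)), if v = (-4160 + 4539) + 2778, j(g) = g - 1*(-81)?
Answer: -1519/14396 ≈ -0.10552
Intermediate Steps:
j(g) = 81 + g (j(g) = g + 81 = 81 + g)
W(w, F) = -166
v = 3157 (v = 379 + 2778 = 3157)
(j(-200) + v)/(-28626 + W(192, -106)) = ((81 - 200) + 3157)/(-28626 - 166) = (-119 + 3157)/(-28792) = 3038*(-1/28792) = -1519/14396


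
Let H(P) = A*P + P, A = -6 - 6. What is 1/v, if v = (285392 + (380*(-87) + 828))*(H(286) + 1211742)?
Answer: 1/305968163360 ≈ 3.2683e-12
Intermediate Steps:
A = -12
H(P) = -11*P (H(P) = -12*P + P = -11*P)
v = 305968163360 (v = (285392 + (380*(-87) + 828))*(-11*286 + 1211742) = (285392 + (-33060 + 828))*(-3146 + 1211742) = (285392 - 32232)*1208596 = 253160*1208596 = 305968163360)
1/v = 1/305968163360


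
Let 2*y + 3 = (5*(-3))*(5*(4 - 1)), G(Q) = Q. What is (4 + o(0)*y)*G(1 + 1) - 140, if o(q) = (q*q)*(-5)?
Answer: -132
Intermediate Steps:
y = -114 (y = -3/2 + ((5*(-3))*(5*(4 - 1)))/2 = -3/2 + (-75*3)/2 = -3/2 + (-15*15)/2 = -3/2 + (½)*(-225) = -3/2 - 225/2 = -114)
o(q) = -5*q² (o(q) = q²*(-5) = -5*q²)
(4 + o(0)*y)*G(1 + 1) - 140 = (4 - 5*0²*(-114))*(1 + 1) - 140 = (4 - 5*0*(-114))*2 - 140 = (4 + 0*(-114))*2 - 140 = (4 + 0)*2 - 140 = 4*2 - 140 = 8 - 140 = -132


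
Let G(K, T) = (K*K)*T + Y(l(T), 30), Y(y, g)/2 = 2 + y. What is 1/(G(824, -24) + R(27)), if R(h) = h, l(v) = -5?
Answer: -1/16295403 ≈ -6.1367e-8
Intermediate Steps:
Y(y, g) = 4 + 2*y (Y(y, g) = 2*(2 + y) = 4 + 2*y)
G(K, T) = -6 + T*K² (G(K, T) = (K*K)*T + (4 + 2*(-5)) = K²*T + (4 - 10) = T*K² - 6 = -6 + T*K²)
1/(G(824, -24) + R(27)) = 1/((-6 - 24*824²) + 27) = 1/((-6 - 24*678976) + 27) = 1/((-6 - 16295424) + 27) = 1/(-16295430 + 27) = 1/(-16295403) = -1/16295403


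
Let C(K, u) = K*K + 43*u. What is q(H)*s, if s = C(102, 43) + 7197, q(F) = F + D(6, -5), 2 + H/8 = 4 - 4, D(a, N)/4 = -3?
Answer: -544600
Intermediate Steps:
D(a, N) = -12 (D(a, N) = 4*(-3) = -12)
H = -16 (H = -16 + 8*(4 - 4) = -16 + 8*0 = -16 + 0 = -16)
C(K, u) = K² + 43*u
q(F) = -12 + F (q(F) = F - 12 = -12 + F)
s = 19450 (s = (102² + 43*43) + 7197 = (10404 + 1849) + 7197 = 12253 + 7197 = 19450)
q(H)*s = (-12 - 16)*19450 = -28*19450 = -544600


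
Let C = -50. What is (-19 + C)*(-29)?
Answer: 2001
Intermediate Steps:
(-19 + C)*(-29) = (-19 - 50)*(-29) = -69*(-29) = 2001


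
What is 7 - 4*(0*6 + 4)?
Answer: -9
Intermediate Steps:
7 - 4*(0*6 + 4) = 7 - 4*(0 + 4) = 7 - 4*4 = 7 - 16 = -9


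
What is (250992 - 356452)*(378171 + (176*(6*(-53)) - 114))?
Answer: -33967505940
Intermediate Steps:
(250992 - 356452)*(378171 + (176*(6*(-53)) - 114)) = -105460*(378171 + (176*(-318) - 114)) = -105460*(378171 + (-55968 - 114)) = -105460*(378171 - 56082) = -105460*322089 = -33967505940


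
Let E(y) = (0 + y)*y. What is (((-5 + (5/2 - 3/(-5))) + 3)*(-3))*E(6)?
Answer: -594/5 ≈ -118.80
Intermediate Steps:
E(y) = y**2 (E(y) = y*y = y**2)
(((-5 + (5/2 - 3/(-5))) + 3)*(-3))*E(6) = (((-5 + (5/2 - 3/(-5))) + 3)*(-3))*6**2 = (((-5 + (5*(1/2) - 3*(-1/5))) + 3)*(-3))*36 = (((-5 + (5/2 + 3/5)) + 3)*(-3))*36 = (((-5 + 31/10) + 3)*(-3))*36 = ((-19/10 + 3)*(-3))*36 = ((11/10)*(-3))*36 = -33/10*36 = -594/5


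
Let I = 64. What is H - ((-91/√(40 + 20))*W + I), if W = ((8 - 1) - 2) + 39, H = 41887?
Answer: 41823 + 2002*√15/15 ≈ 42340.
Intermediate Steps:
W = 44 (W = (7 - 2) + 39 = 5 + 39 = 44)
H - ((-91/√(40 + 20))*W + I) = 41887 - (-91/√(40 + 20)*44 + 64) = 41887 - (-91*√15/30*44 + 64) = 41887 - (-2002*√15/15 + 64) = 41887 - (64 - 2002*√15/15) = 41887 + (-64 + 2002*√15/15) = 41823 + 2002*√15/15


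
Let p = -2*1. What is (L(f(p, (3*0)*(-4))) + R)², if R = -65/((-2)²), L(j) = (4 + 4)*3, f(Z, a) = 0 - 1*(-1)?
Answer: 961/16 ≈ 60.063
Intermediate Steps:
p = -2
f(Z, a) = 1 (f(Z, a) = 0 + 1 = 1)
L(j) = 24 (L(j) = 8*3 = 24)
R = -65/4 ≈ -16.250
(L(f(p, (3*0)*(-4))) + R)² = (24 - 65/4)² = (31/4)² = 961/16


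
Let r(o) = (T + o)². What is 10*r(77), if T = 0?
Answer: 59290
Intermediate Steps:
r(o) = o² (r(o) = (0 + o)² = o²)
10*r(77) = 10*77² = 10*5929 = 59290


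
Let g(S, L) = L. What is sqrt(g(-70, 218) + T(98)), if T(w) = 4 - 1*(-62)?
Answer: 2*sqrt(71) ≈ 16.852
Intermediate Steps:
T(w) = 66 (T(w) = 4 + 62 = 66)
sqrt(g(-70, 218) + T(98)) = sqrt(218 + 66) = sqrt(284) = 2*sqrt(71)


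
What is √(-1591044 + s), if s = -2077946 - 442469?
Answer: 11*I*√33979 ≈ 2027.7*I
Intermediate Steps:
s = -2520415
√(-1591044 + s) = √(-1591044 - 2520415) = √(-4111459) = 11*I*√33979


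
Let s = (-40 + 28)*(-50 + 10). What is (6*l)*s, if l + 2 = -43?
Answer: -129600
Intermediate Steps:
l = -45 (l = -2 - 43 = -45)
s = 480 (s = -12*(-40) = 480)
(6*l)*s = (6*(-45))*480 = -270*480 = -129600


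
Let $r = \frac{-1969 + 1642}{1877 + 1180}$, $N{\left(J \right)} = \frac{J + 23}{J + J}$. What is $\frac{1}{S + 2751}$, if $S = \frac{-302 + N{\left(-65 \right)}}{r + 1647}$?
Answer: $\frac{109081960}{300064490389} \approx 0.00036353$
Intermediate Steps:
$N{\left(J \right)} = \frac{23 + J}{2 J}$
$r = - \frac{109}{1019}$ ($r = - \frac{327}{3057} = \left(-327\right) \frac{1}{3057} = - \frac{109}{1019} \approx -0.10697$)
$S = - \frac{19981571}{109081960}$ ($S = \frac{-302 + \frac{23 - 65}{2 \left(-65\right)}}{- \frac{109}{1019} + 1647} = \frac{-302 + \frac{1}{2} \left(- \frac{1}{65}\right) \left(-42\right)}{\frac{1678184}{1019}} = \left(-302 + \frac{21}{65}\right) \frac{1019}{1678184} = \left(- \frac{19609}{65}\right) \frac{1019}{1678184} = - \frac{19981571}{109081960} \approx -0.18318$)
$\frac{1}{S + 2751} = \frac{1}{- \frac{19981571}{109081960} + 2751} = \frac{1}{\frac{300064490389}{109081960}} = \frac{109081960}{300064490389}$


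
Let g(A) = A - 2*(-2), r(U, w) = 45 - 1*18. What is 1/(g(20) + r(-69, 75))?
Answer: 1/51 ≈ 0.019608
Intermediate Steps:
r(U, w) = 27 (r(U, w) = 45 - 18 = 27)
g(A) = 4 + A (g(A) = A + 4 = 4 + A)
1/(g(20) + r(-69, 75)) = 1/((4 + 20) + 27) = 1/(24 + 27) = 1/51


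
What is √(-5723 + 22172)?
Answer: √16449 ≈ 128.25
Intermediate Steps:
√(-5723 + 22172) = √16449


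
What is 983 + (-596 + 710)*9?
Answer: 2009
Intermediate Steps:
983 + (-596 + 710)*9 = 983 + 114*9 = 983 + 1026 = 2009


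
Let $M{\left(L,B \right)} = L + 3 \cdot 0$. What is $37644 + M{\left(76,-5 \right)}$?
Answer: $37720$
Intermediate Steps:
$M{\left(L,B \right)} = L$ ($M{\left(L,B \right)} = L + 0 = L$)
$37644 + M{\left(76,-5 \right)} = 37644 + 76 = 37720$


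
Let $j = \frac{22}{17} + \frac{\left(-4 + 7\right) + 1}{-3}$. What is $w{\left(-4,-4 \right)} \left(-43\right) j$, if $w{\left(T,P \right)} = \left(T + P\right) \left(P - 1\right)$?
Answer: $\frac{3440}{51} \approx 67.451$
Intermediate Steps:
$j = - \frac{2}{51}$ ($j = 22 \cdot \frac{1}{17} + \left(3 + 1\right) \left(- \frac{1}{3}\right) = \frac{22}{17} + 4 \left(- \frac{1}{3}\right) = \frac{22}{17} - \frac{4}{3} = - \frac{2}{51} \approx -0.039216$)
$w{\left(T,P \right)} = \left(-1 + P\right) \left(P + T\right)$ ($w{\left(T,P \right)} = \left(P + T\right) \left(-1 + P\right) = \left(-1 + P\right) \left(P + T\right)$)
$w{\left(-4,-4 \right)} \left(-43\right) j = \left(\left(-4\right)^{2} - -4 - -4 - -16\right) \left(-43\right) \left(- \frac{2}{51}\right) = \left(16 + 4 + 4 + 16\right) \left(-43\right) \left(- \frac{2}{51}\right) = 40 \left(-43\right) \left(- \frac{2}{51}\right) = \left(-1720\right) \left(- \frac{2}{51}\right) = \frac{3440}{51}$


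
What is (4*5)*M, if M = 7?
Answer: 140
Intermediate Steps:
(4*5)*M = (4*5)*7 = 20*7 = 140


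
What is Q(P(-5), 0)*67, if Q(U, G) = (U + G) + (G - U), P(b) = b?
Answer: 0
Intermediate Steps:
Q(U, G) = 2*G (Q(U, G) = (G + U) + (G - U) = 2*G)
Q(P(-5), 0)*67 = (2*0)*67 = 0*67 = 0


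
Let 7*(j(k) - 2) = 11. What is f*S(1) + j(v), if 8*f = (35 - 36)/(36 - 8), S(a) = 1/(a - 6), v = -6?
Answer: 4001/1120 ≈ 3.5723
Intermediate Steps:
j(k) = 25/7 (j(k) = 2 + (⅐)*11 = 2 + 11/7 = 25/7)
S(a) = 1/(-6 + a)
f = -1/224 (f = ((35 - 36)/(36 - 8))/8 = (-1/28)/8 = (-1*1/28)/8 = (⅛)*(-1/28) = -1/224 ≈ -0.0044643)
f*S(1) + j(v) = -1/(224*(-6 + 1)) + 25/7 = -1/224/(-5) + 25/7 = -1/224*(-⅕) + 25/7 = 1/1120 + 25/7 = 4001/1120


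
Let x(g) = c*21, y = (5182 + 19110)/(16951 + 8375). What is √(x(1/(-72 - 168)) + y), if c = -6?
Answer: 4*I*√139239534/4221 ≈ 11.182*I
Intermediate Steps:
y = 12146/12663 (y = 24292/25326 = 24292*(1/25326) = 12146/12663 ≈ 0.95917)
x(g) = -126 (x(g) = -6*21 = -126)
√(x(1/(-72 - 168)) + y) = √(-126 + 12146/12663) = √(-1583392/12663) = 4*I*√139239534/4221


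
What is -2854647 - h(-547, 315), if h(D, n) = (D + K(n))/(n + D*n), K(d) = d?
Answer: -245485368881/85995 ≈ -2.8546e+6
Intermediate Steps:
h(D, n) = (D + n)/(n + D*n)
-2854647 - h(-547, 315) = -2854647 - (-547 + 315)/(315*(1 - 547)) = -2854647 - (-232)/(315*(-546)) = -2854647 - (-1)*(-232)/(315*546) = -2854647 - 1*116/85995 = -2854647 - 116/85995 = -245485368881/85995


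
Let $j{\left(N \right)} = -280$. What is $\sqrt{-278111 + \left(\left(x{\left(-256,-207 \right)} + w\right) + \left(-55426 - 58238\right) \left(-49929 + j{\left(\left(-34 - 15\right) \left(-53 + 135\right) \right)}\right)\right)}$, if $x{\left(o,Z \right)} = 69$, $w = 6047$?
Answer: $\sqrt{5706683781} \approx 75543.0$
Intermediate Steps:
$\sqrt{-278111 + \left(\left(x{\left(-256,-207 \right)} + w\right) + \left(-55426 - 58238\right) \left(-49929 + j{\left(\left(-34 - 15\right) \left(-53 + 135\right) \right)}\right)\right)} = \sqrt{-278111 + \left(\left(69 + 6047\right) + \left(-55426 - 58238\right) \left(-49929 - 280\right)\right)} = \sqrt{-278111 + \left(6116 - -5706955776\right)} = \sqrt{-278111 + \left(6116 + 5706955776\right)} = \sqrt{-278111 + 5706961892} = \sqrt{5706683781}$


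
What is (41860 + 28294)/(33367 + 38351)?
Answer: 35077/35859 ≈ 0.97819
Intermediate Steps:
(41860 + 28294)/(33367 + 38351) = 70154/71718 = 70154*(1/71718) = 35077/35859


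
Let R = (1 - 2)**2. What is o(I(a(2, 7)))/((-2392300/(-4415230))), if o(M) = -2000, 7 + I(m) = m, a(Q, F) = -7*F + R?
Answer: -88304600/23923 ≈ -3691.2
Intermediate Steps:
R = 1 (R = (-1)**2 = 1)
a(Q, F) = 1 - 7*F (a(Q, F) = -7*F + 1 = 1 - 7*F)
I(m) = -7 + m
o(I(a(2, 7)))/((-2392300/(-4415230))) = -2000/((-2392300/(-4415230))) = -2000/((-2392300*(-1/4415230))) = -2000/239230/441523 = -2000*441523/239230 = -88304600/23923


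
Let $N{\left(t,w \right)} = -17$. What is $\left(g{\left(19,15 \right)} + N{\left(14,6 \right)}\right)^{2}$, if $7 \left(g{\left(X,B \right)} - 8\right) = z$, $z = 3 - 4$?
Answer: $\frac{4096}{49} \approx 83.592$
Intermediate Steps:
$z = -1$
$g{\left(X,B \right)} = \frac{55}{7}$ ($g{\left(X,B \right)} = 8 + \frac{1}{7} \left(-1\right) = 8 - \frac{1}{7} = \frac{55}{7}$)
$\left(g{\left(19,15 \right)} + N{\left(14,6 \right)}\right)^{2} = \left(\frac{55}{7} - 17\right)^{2} = \left(- \frac{64}{7}\right)^{2} = \frac{4096}{49}$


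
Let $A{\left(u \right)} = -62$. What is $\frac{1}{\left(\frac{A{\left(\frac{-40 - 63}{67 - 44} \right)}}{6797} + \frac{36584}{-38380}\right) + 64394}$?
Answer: $\frac{65217215}{4199534582458} \approx 1.553 \cdot 10^{-5}$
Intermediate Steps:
$\frac{1}{\left(\frac{A{\left(\frac{-40 - 63}{67 - 44} \right)}}{6797} + \frac{36584}{-38380}\right) + 64394} = \frac{1}{\left(- \frac{62}{6797} + \frac{36584}{-38380}\right) + 64394} = \frac{1}{\left(\left(-62\right) \frac{1}{6797} + 36584 \left(- \frac{1}{38380}\right)\right) + 64394} = \frac{1}{\left(- \frac{62}{6797} - \frac{9146}{9595}\right) + 64394} = \frac{1}{- \frac{62760252}{65217215} + 64394} = \frac{1}{\frac{4199534582458}{65217215}} = \frac{65217215}{4199534582458}$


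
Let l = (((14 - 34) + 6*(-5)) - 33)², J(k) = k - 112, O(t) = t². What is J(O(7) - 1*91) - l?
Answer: -7043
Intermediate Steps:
J(k) = -112 + k
l = 6889 (l = ((-20 - 30) - 33)² = (-50 - 33)² = (-83)² = 6889)
J(O(7) - 1*91) - l = (-112 + (7² - 1*91)) - 1*6889 = (-112 + (49 - 91)) - 6889 = (-112 - 42) - 6889 = -154 - 6889 = -7043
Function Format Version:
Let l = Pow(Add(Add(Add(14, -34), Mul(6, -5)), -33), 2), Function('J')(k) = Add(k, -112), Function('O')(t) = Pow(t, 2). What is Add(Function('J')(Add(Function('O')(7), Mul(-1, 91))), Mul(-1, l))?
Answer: -7043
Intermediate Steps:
Function('J')(k) = Add(-112, k)
l = 6889 (l = Pow(Add(Add(-20, -30), -33), 2) = Pow(Add(-50, -33), 2) = Pow(-83, 2) = 6889)
Add(Function('J')(Add(Function('O')(7), Mul(-1, 91))), Mul(-1, l)) = Add(Add(-112, Add(Pow(7, 2), Mul(-1, 91))), Mul(-1, 6889)) = Add(Add(-112, Add(49, -91)), -6889) = Add(Add(-112, -42), -6889) = Add(-154, -6889) = -7043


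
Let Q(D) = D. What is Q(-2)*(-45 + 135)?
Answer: -180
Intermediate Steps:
Q(-2)*(-45 + 135) = -2*(-45 + 135) = -2*90 = -180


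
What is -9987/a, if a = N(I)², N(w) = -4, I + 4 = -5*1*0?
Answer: -9987/16 ≈ -624.19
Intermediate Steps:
I = -4 (I = -4 - 5*1*0 = -4 - 5*0 = -4 + 0 = -4)
a = 16 (a = (-4)² = 16)
-9987/a = -9987/16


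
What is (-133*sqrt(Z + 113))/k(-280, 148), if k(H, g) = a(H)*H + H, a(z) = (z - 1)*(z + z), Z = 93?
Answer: 19*sqrt(206)/6294440 ≈ 4.3324e-5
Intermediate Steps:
a(z) = 2*z*(-1 + z) (a(z) = (-1 + z)*(2*z) = 2*z*(-1 + z))
k(H, g) = H + 2*H**2*(-1 + H) (k(H, g) = (2*H*(-1 + H))*H + H = 2*H**2*(-1 + H) + H = H + 2*H**2*(-1 + H))
(-133*sqrt(Z + 113))/k(-280, 148) = (-133*sqrt(93 + 113))/((-280*(1 + 2*(-280)*(-1 - 280)))) = (-133*sqrt(206))/((-280*(1 + 2*(-280)*(-281)))) = (-133*sqrt(206))/((-280*(1 + 157360))) = (-133*sqrt(206))/((-280*157361)) = -133*sqrt(206)/(-44061080) = -133*sqrt(206)*(-1/44061080) = 19*sqrt(206)/6294440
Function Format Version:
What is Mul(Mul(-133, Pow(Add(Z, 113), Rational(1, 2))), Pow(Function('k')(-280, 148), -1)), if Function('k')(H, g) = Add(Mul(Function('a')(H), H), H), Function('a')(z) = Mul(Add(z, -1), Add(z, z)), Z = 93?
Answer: Mul(Rational(19, 6294440), Pow(206, Rational(1, 2))) ≈ 4.3324e-5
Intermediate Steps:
Function('a')(z) = Mul(2, z, Add(-1, z)) (Function('a')(z) = Mul(Add(-1, z), Mul(2, z)) = Mul(2, z, Add(-1, z)))
Function('k')(H, g) = Add(H, Mul(2, Pow(H, 2), Add(-1, H))) (Function('k')(H, g) = Add(Mul(Mul(2, H, Add(-1, H)), H), H) = Add(Mul(2, Pow(H, 2), Add(-1, H)), H) = Add(H, Mul(2, Pow(H, 2), Add(-1, H))))
Mul(Mul(-133, Pow(Add(Z, 113), Rational(1, 2))), Pow(Function('k')(-280, 148), -1)) = Mul(Mul(-133, Pow(Add(93, 113), Rational(1, 2))), Pow(Mul(-280, Add(1, Mul(2, -280, Add(-1, -280)))), -1)) = Mul(Mul(-133, Pow(206, Rational(1, 2))), Pow(Mul(-280, Add(1, Mul(2, -280, -281))), -1)) = Mul(Mul(-133, Pow(206, Rational(1, 2))), Pow(Mul(-280, Add(1, 157360)), -1)) = Mul(Mul(-133, Pow(206, Rational(1, 2))), Pow(Mul(-280, 157361), -1)) = Mul(Mul(-133, Pow(206, Rational(1, 2))), Pow(-44061080, -1)) = Mul(Mul(-133, Pow(206, Rational(1, 2))), Rational(-1, 44061080)) = Mul(Rational(19, 6294440), Pow(206, Rational(1, 2)))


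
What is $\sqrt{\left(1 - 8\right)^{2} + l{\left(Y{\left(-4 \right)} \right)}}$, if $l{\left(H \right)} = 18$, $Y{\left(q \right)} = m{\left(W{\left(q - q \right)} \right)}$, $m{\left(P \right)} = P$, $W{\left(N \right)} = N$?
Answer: $\sqrt{67} \approx 8.1853$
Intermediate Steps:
$Y{\left(q \right)} = 0$ ($Y{\left(q \right)} = q - q = 0$)
$\sqrt{\left(1 - 8\right)^{2} + l{\left(Y{\left(-4 \right)} \right)}} = \sqrt{\left(1 - 8\right)^{2} + 18} = \sqrt{\left(-7\right)^{2} + 18} = \sqrt{49 + 18} = \sqrt{67}$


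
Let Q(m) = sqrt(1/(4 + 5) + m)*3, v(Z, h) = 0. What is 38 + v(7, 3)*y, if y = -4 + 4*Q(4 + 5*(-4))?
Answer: 38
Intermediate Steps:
Q(m) = 3*sqrt(1/9 + m) (Q(m) = sqrt(1/9 + m)*3 = 3*sqrt(1/9 + m))
y = -4 + 4*I*sqrt(143) (y = -4 + 4*sqrt(1 + 9*(4 + 5*(-4))) = -4 + 4*sqrt(1 + 9*(4 - 20)) = -4 + 4*sqrt(1 + 9*(-16)) = -4 + 4*sqrt(1 - 144) = -4 + 4*sqrt(-143) = -4 + 4*(I*sqrt(143)) = -4 + 4*I*sqrt(143) ≈ -4.0 + 47.833*I)
38 + v(7, 3)*y = 38 + 0*(-4 + 4*I*sqrt(143)) = 38 + 0 = 38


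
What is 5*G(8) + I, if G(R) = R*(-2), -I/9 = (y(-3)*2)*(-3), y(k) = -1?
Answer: -134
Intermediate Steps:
I = -54 (I = -9*(-1*2)*(-3) = -(-18)*(-3) = -9*6 = -54)
G(R) = -2*R
5*G(8) + I = 5*(-2*8) - 54 = 5*(-16) - 54 = -80 - 54 = -134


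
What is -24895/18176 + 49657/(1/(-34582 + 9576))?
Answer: -22569556218687/18176 ≈ -1.2417e+9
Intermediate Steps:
-24895/18176 + 49657/(1/(-34582 + 9576)) = -24895*1/18176 + 49657/(1/(-25006)) = -24895/18176 + 49657/(-1/25006) = -24895/18176 + 49657*(-25006) = -24895/18176 - 1241722942 = -22569556218687/18176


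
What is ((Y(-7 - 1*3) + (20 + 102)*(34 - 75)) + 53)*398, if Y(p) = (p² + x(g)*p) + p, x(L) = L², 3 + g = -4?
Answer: -2128902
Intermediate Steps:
g = -7 (g = -3 - 4 = -7)
Y(p) = p² + 50*p (Y(p) = (p² + (-7)²*p) + p = (p² + 49*p) + p = p² + 50*p)
((Y(-7 - 1*3) + (20 + 102)*(34 - 75)) + 53)*398 = (((-7 - 1*3)*(50 + (-7 - 1*3)) + (20 + 102)*(34 - 75)) + 53)*398 = (((-7 - 3)*(50 + (-7 - 3)) + 122*(-41)) + 53)*398 = ((-10*(50 - 10) - 5002) + 53)*398 = ((-10*40 - 5002) + 53)*398 = ((-400 - 5002) + 53)*398 = (-5402 + 53)*398 = -5349*398 = -2128902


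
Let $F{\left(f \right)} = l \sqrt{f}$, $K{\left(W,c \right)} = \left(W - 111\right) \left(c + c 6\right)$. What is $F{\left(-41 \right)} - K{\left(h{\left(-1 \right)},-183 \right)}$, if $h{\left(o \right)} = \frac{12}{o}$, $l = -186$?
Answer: $-157563 - 186 i \sqrt{41} \approx -1.5756 \cdot 10^{5} - 1191.0 i$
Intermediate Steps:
$K{\left(W,c \right)} = 7 c \left(-111 + W\right)$ ($K{\left(W,c \right)} = \left(-111 + W\right) \left(c + 6 c\right) = \left(-111 + W\right) 7 c = 7 c \left(-111 + W\right)$)
$F{\left(f \right)} = - 186 \sqrt{f}$
$F{\left(-41 \right)} - K{\left(h{\left(-1 \right)},-183 \right)} = - 186 \sqrt{-41} - 7 \left(-183\right) \left(-111 + \frac{12}{-1}\right) = - 186 i \sqrt{41} - 7 \left(-183\right) \left(-111 + 12 \left(-1\right)\right) = - 186 i \sqrt{41} - 7 \left(-183\right) \left(-111 - 12\right) = - 186 i \sqrt{41} - 7 \left(-183\right) \left(-123\right) = - 186 i \sqrt{41} - 157563 = -157563 - 186 i \sqrt{41}$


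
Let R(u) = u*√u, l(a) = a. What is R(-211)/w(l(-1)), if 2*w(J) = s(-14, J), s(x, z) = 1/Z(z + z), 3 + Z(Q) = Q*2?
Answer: 2954*I*√211 ≈ 42909.0*I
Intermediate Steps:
Z(Q) = -3 + 2*Q (Z(Q) = -3 + Q*2 = -3 + 2*Q)
R(u) = u^(3/2)
s(x, z) = 1/(-3 + 4*z) (s(x, z) = 1/(-3 + 2*(z + z)) = 1/(-3 + 2*(2*z)) = 1/(-3 + 4*z))
w(J) = 1/(2*(-3 + 4*J))
R(-211)/w(l(-1)) = (-211)^(3/2)/((1/(2*(-3 + 4*(-1))))) = (-211*I*√211)/((1/(2*(-3 - 4)))) = (-211*I*√211)/(((½)/(-7))) = (-211*I*√211)/(((½)*(-⅐))) = (-211*I*√211)/(-1/14) = -211*I*√211*(-14) = 2954*I*√211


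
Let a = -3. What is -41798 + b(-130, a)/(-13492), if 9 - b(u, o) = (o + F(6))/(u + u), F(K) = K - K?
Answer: -146624042497/3507920 ≈ -41798.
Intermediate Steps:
F(K) = 0
b(u, o) = 9 - o/(2*u) (b(u, o) = 9 - (o + 0)/(u + u) = 9 - o/(2*u))
-41798 + b(-130, a)/(-13492) = -41798 + (9 - ½*(-3)/(-130))/(-13492) = -41798 + (9 - ½*(-3)*(-1/130))*(-1/13492) = -41798 + (9 - 3/260)*(-1/13492) = -41798 + (2337/260)*(-1/13492) = -41798 - 2337/3507920 = -146624042497/3507920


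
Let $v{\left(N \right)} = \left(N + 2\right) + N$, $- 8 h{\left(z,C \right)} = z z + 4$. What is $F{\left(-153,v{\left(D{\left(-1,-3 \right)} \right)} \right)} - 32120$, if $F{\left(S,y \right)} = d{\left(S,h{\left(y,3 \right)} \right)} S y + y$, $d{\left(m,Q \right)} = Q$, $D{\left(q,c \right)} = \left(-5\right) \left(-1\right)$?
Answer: $1858$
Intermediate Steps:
$h{\left(z,C \right)} = - \frac{1}{2} - \frac{z^{2}}{8}$ ($h{\left(z,C \right)} = - \frac{z z + 4}{8} = - \frac{z^{2} + 4}{8} = - \frac{4 + z^{2}}{8} = - \frac{1}{2} - \frac{z^{2}}{8}$)
$D{\left(q,c \right)} = 5$
$v{\left(N \right)} = 2 + 2 N$ ($v{\left(N \right)} = \left(2 + N\right) + N = 2 + 2 N$)
$F{\left(S,y \right)} = y + S y \left(- \frac{1}{2} - \frac{y^{2}}{8}\right)$ ($F{\left(S,y \right)} = \left(- \frac{1}{2} - \frac{y^{2}}{8}\right) S y + y = S \left(- \frac{1}{2} - \frac{y^{2}}{8}\right) y + y = S y \left(- \frac{1}{2} - \frac{y^{2}}{8}\right) + y = y + S y \left(- \frac{1}{2} - \frac{y^{2}}{8}\right)$)
$F{\left(-153,v{\left(D{\left(-1,-3 \right)} \right)} \right)} - 32120 = - \frac{\left(2 + 2 \cdot 5\right) \left(-8 - 153 \left(4 + \left(2 + 2 \cdot 5\right)^{2}\right)\right)}{8} - 32120 = - \frac{\left(2 + 10\right) \left(-8 - 153 \left(4 + \left(2 + 10\right)^{2}\right)\right)}{8} - 32120 = \left(- \frac{1}{8}\right) 12 \left(-8 - 153 \left(4 + 12^{2}\right)\right) - 32120 = \left(- \frac{1}{8}\right) 12 \left(-8 - 153 \left(4 + 144\right)\right) - 32120 = \left(- \frac{1}{8}\right) 12 \left(-8 - 22644\right) - 32120 = \left(- \frac{1}{8}\right) 12 \left(-22652\right) - 32120 = 33978 - 32120 = 1858$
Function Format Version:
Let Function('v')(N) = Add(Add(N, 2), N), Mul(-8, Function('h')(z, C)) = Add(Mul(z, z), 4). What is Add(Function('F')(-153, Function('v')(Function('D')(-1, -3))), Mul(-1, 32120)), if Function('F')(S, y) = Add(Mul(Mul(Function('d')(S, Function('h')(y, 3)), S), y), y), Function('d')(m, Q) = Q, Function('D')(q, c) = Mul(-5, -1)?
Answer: 1858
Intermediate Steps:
Function('h')(z, C) = Add(Rational(-1, 2), Mul(Rational(-1, 8), Pow(z, 2))) (Function('h')(z, C) = Mul(Rational(-1, 8), Add(Mul(z, z), 4)) = Mul(Rational(-1, 8), Add(Pow(z, 2), 4)) = Mul(Rational(-1, 8), Add(4, Pow(z, 2))) = Add(Rational(-1, 2), Mul(Rational(-1, 8), Pow(z, 2))))
Function('D')(q, c) = 5
Function('v')(N) = Add(2, Mul(2, N)) (Function('v')(N) = Add(Add(2, N), N) = Add(2, Mul(2, N)))
Function('F')(S, y) = Add(y, Mul(S, y, Add(Rational(-1, 2), Mul(Rational(-1, 8), Pow(y, 2))))) (Function('F')(S, y) = Add(Mul(Mul(Add(Rational(-1, 2), Mul(Rational(-1, 8), Pow(y, 2))), S), y), y) = Add(Mul(Mul(S, Add(Rational(-1, 2), Mul(Rational(-1, 8), Pow(y, 2)))), y), y) = Add(Mul(S, y, Add(Rational(-1, 2), Mul(Rational(-1, 8), Pow(y, 2)))), y) = Add(y, Mul(S, y, Add(Rational(-1, 2), Mul(Rational(-1, 8), Pow(y, 2))))))
Add(Function('F')(-153, Function('v')(Function('D')(-1, -3))), Mul(-1, 32120)) = Add(Mul(Rational(-1, 8), Add(2, Mul(2, 5)), Add(-8, Mul(-153, Add(4, Pow(Add(2, Mul(2, 5)), 2))))), Mul(-1, 32120)) = Add(Mul(Rational(-1, 8), Add(2, 10), Add(-8, Mul(-153, Add(4, Pow(Add(2, 10), 2))))), -32120) = Add(Mul(Rational(-1, 8), 12, Add(-8, Mul(-153, Add(4, Pow(12, 2))))), -32120) = Add(Mul(Rational(-1, 8), 12, Add(-8, Mul(-153, Add(4, 144)))), -32120) = Add(Mul(Rational(-1, 8), 12, Add(-8, Mul(-153, 148))), -32120) = Add(Mul(Rational(-1, 8), 12, Add(-8, -22644)), -32120) = Add(Mul(Rational(-1, 8), 12, -22652), -32120) = Add(33978, -32120) = 1858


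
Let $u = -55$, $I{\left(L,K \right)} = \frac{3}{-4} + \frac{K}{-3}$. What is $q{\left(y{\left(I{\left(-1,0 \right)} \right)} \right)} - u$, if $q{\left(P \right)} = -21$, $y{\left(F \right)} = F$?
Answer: $34$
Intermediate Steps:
$I{\left(L,K \right)} = - \frac{3}{4} - \frac{K}{3}$ ($I{\left(L,K \right)} = 3 \left(- \frac{1}{4}\right) + K \left(- \frac{1}{3}\right) = - \frac{3}{4} - \frac{K}{3}$)
$q{\left(y{\left(I{\left(-1,0 \right)} \right)} \right)} - u = -21 - -55 = -21 + 55 = 34$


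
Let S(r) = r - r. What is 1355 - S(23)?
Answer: 1355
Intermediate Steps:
S(r) = 0
1355 - S(23) = 1355 - 1*0 = 1355 + 0 = 1355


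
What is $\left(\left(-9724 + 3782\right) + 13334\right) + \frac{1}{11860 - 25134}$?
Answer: $\frac{98121407}{13274} \approx 7392.0$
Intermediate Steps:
$\left(\left(-9724 + 3782\right) + 13334\right) + \frac{1}{11860 - 25134} = \left(-5942 + 13334\right) + \frac{1}{-13274} = 7392 - \frac{1}{13274} = \frac{98121407}{13274}$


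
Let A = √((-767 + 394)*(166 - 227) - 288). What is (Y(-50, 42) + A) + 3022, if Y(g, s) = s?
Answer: 3064 + √22465 ≈ 3213.9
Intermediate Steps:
A = √22465 (A = √(-373*(-61) - 288) = √(22753 - 288) = √22465 ≈ 149.88)
(Y(-50, 42) + A) + 3022 = (42 + √22465) + 3022 = 3064 + √22465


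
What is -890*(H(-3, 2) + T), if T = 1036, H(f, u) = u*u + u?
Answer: -927380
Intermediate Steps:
H(f, u) = u + u² (H(f, u) = u² + u = u + u²)
-890*(H(-3, 2) + T) = -890*(2*(1 + 2) + 1036) = -890*(2*3 + 1036) = -890*(6 + 1036) = -890*1042 = -927380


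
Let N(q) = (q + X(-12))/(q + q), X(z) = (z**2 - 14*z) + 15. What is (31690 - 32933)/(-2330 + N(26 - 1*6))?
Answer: 49720/92853 ≈ 0.53547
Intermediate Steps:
X(z) = 15 + z**2 - 14*z
N(q) = (327 + q)/(2*q) (N(q) = (q + (15 + (-12)**2 - 14*(-12)))/(q + q) = (q + (15 + 144 + 168))/((2*q)) = (q + 327)*(1/(2*q)) = (327 + q)*(1/(2*q)) = (327 + q)/(2*q))
(31690 - 32933)/(-2330 + N(26 - 1*6)) = (31690 - 32933)/(-2330 + (327 + (26 - 1*6))/(2*(26 - 1*6))) = -1243/(-2330 + (327 + (26 - 6))/(2*(26 - 6))) = -1243/(-2330 + (1/2)*(327 + 20)/20) = -1243/(-2330 + (1/2)*(1/20)*347) = -1243/(-2330 + 347/40) = -1243/(-92853/40) = -1243*(-40/92853) = 49720/92853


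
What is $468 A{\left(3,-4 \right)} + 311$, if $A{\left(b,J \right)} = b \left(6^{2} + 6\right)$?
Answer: $59279$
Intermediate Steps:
$A{\left(b,J \right)} = 42 b$ ($A{\left(b,J \right)} = b \left(36 + 6\right) = b 42 = 42 b$)
$468 A{\left(3,-4 \right)} + 311 = 468 \cdot 42 \cdot 3 + 311 = 468 \cdot 126 + 311 = 58968 + 311 = 59279$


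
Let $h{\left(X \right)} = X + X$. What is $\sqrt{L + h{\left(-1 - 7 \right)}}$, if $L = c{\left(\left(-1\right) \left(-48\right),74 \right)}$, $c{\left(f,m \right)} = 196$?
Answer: $6 \sqrt{5} \approx 13.416$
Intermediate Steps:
$h{\left(X \right)} = 2 X$
$L = 196$
$\sqrt{L + h{\left(-1 - 7 \right)}} = \sqrt{196 + 2 \left(-1 - 7\right)} = \sqrt{196 + 2 \left(-8\right)} = \sqrt{196 - 16} = \sqrt{180} = 6 \sqrt{5}$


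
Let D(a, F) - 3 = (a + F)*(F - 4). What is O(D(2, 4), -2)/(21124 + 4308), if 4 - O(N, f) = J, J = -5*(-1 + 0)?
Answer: -1/25432 ≈ -3.9321e-5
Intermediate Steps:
D(a, F) = 3 + (-4 + F)*(F + a) (D(a, F) = 3 + (a + F)*(F - 4) = 3 + (F + a)*(-4 + F) = 3 + (-4 + F)*(F + a))
J = 5 (J = -5*(-1) = 5)
O(N, f) = -1 (O(N, f) = 4 - 1*5 = 4 - 5 = -1)
O(D(2, 4), -2)/(21124 + 4308) = -1/(21124 + 4308) = -1/25432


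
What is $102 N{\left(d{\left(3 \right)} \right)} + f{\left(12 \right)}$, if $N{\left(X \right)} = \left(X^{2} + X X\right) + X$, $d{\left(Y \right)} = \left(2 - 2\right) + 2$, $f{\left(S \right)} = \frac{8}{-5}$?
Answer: $\frac{5092}{5} \approx 1018.4$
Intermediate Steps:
$f{\left(S \right)} = - \frac{8}{5}$ ($f{\left(S \right)} = 8 \left(- \frac{1}{5}\right) = - \frac{8}{5}$)
$d{\left(Y \right)} = 2$ ($d{\left(Y \right)} = 0 + 2 = 2$)
$N{\left(X \right)} = X + 2 X^{2}$ ($N{\left(X \right)} = \left(X^{2} + X^{2}\right) + X = 2 X^{2} + X = X + 2 X^{2}$)
$102 N{\left(d{\left(3 \right)} \right)} + f{\left(12 \right)} = 102 \cdot 2 \left(1 + 2 \cdot 2\right) - \frac{8}{5} = 102 \cdot 2 \left(1 + 4\right) - \frac{8}{5} = 102 \cdot 2 \cdot 5 - \frac{8}{5} = 102 \cdot 10 - \frac{8}{5} = 1020 - \frac{8}{5} = \frac{5092}{5}$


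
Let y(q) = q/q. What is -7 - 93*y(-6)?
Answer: -100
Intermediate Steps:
y(q) = 1
-7 - 93*y(-6) = -7 - 93*1 = -7 - 93 = -100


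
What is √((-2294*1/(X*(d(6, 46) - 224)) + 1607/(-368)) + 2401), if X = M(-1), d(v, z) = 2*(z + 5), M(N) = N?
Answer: 5*√2995546703/5612 ≈ 48.763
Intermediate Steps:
d(v, z) = 10 + 2*z (d(v, z) = 2*(5 + z) = 10 + 2*z)
X = -1
√((-2294*1/(X*(d(6, 46) - 224)) + 1607/(-368)) + 2401) = √((-2294*(-1/((10 + 2*46) - 224)) + 1607/(-368)) + 2401) = √((-2294*(-1/((10 + 92) - 224)) + 1607*(-1/368)) + 2401) = √((-2294*(-1/(102 - 224)) - 1607/368) + 2401) = √((-2294*(-1/(-122)) - 1607/368) + 2401) = √((-2294/((-1/(-1/122))) - 1607/368) + 2401) = √((-2294/((-1*(-122))) - 1607/368) + 2401) = √((-2294/122 - 1607/368) + 2401) = √((-2294*1/122 - 1607/368) + 2401) = √((-1147/61 - 1607/368) + 2401) = √(-520123/22448 + 2401) = √(53377525/22448) = 5*√2995546703/5612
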